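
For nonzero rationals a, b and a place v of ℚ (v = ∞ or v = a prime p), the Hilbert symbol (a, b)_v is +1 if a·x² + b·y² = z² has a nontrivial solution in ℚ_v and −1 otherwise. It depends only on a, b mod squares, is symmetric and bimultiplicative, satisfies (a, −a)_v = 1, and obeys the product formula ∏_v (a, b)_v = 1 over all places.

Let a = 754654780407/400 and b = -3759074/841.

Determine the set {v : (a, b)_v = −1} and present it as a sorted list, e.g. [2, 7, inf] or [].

[2, 17]

Mod squares: a ≡ 22287, b ≡ -7106. Check v ∈ {∞, 2, 3, 5, 11, 17, 19, 23, 29}.
v=19: a=19^1·(≡8), b=19^1·(≡4) mod 19; (8|19)=-1, (4|19)=+1; (−1)^{1·1·9}·(-1)^1·(+1)^1 = +1.
v=5: a=5^-2·(≡2), b=5^0·(≡1) mod 5; (2|5)=-1, (1|5)=+1; (−1)^{-2·0·2}·(-1)^0·(+1)^-2 = +1.
v=29: a=29^0·(≡11), b=29^-2·(≡22) mod 29; (11|29)=-1, (22|29)=+1; (−1)^{0·-2·14}·(-1)^-2·(+1)^0 = +1.
v=11: a=11^2·(≡3), b=11^1·(≡5) mod 11; (3|11)=+1, (5|11)=+1; (−1)^{2·1·5}·(+1)^1·(+1)^2 = +1.
v=2: v_2(a)=-4, v_2(b)=1; units ≡ 7, 7 (mod 8); ε·ε+αω+βω = 1·1+-4·0+1·0 ≡ 1  ⇒  (a,b)_2 = -1.
v=17: a=17^1·(≡15), b=17^1·(≡6) mod 17; (15|17)=+1, (6|17)=-1; (−1)^{1·1·8}·(+1)^1·(-1)^1 = -1.
v=23: a=23^5·(≡2), b=23^2·(≡16) mod 23; (2|23)=+1, (16|23)=+1; (−1)^{5·2·11}·(+1)^2·(+1)^5 = +1.
v=∞: 22287 > 0 and -7106 < 0  ⇒  (a,b)_∞ = +1.
v=3: a=3^1·(≡1), b=3^0·(≡1) mod 3; (1|3)=+1, (1|3)=+1; (−1)^{1·0·1}·(+1)^0·(+1)^1 = +1.
|Ram(22287, -7106)| = 2, even; anisotropic at {2, 17}.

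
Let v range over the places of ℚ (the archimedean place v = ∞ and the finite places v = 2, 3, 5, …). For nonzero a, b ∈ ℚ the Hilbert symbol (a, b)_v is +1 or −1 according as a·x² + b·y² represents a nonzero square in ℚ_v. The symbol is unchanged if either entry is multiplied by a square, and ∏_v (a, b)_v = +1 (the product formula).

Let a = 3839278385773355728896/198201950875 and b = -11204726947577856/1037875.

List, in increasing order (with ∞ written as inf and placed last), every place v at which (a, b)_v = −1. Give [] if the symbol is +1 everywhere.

(a, b) ≡ (15921290, -1137235) mod (ℚ^×)²; places V = {2, 3, 5, 7, 11, 19, 23, 29, 31, ∞}.
(a,b)_23: α=-3, u≡17; β=-1, v≡5 (mod 23); (17|23)=-1, (5|23)=-1; sign (−1)^1·-1^-1·-1^-3 = -1.
(a,b)_11: α=5, u≡6; β=3, v≡1 (mod 11); (6|11)=-1, (1|11)=+1; sign (−1)^1·-1^3·+1^5 = +1.
(a,b)_7: α=3, u≡1; β=2, v≡3 (mod 7); (1|7)=+1, (3|7)=-1; sign (−1)^0·+1^2·-1^3 = -1.
(a,b)_19: α=-4, u≡14; β=-2, v≡18 (mod 19); (14|19)=-1, (18|19)=-1; sign (−1)^0·-1^-2·-1^-4 = +1.
(a,b)_2: α=33, β=18; u≡5, v≡5 (mod 8); ε(u)ε(v)=0·0, αω(v)=33·1, βω(u)=18·1; sum ≡ 1  ⇒  -1.
(a,b)_29: α=1, u≡27; β=1, v≡4 (mod 29); (27|29)=-1, (4|29)=+1; sign (−1)^0·-1^1·+1^1 = -1.
(a,b)_31: α=1, u≡26; β=1, v≡8 (mod 31); (26|31)=-1, (8|31)=+1; sign (−1)^1·-1^1·+1^1 = +1.
(a,b)_∞: sgn(15921290)=+, sgn(-1137235)=−, so +1.
(a,b)_3: α=2, u≡2; β=6, v≡2 (mod 3); (2|3)=-1, (2|3)=-1; sign (−1)^0·-1^6·-1^2 = +1.
(a,b)_5: α=-3, u≡3; β=-3, v≡3 (mod 5); (3|5)=-1, (3|5)=-1; sign (−1)^0·-1^-3·-1^-3 = +1.
|Ram(15921290, -1137235)| = 4, even; anisotropic at {2, 7, 23, 29}.

[2, 7, 23, 29]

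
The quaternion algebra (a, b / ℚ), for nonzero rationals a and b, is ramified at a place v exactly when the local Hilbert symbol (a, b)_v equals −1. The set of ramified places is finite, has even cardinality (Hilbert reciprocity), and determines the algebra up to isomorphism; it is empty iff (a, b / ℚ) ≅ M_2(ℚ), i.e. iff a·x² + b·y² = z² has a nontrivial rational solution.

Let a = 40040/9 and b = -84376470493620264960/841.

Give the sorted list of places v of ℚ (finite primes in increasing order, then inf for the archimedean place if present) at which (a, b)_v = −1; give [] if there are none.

Mod squares: a ≡ 10010, b ≡ -110. Check v ∈ {∞, 2, 3, 5, 7, 11, 13, 29, 31}.
v=29: a=29^0·(≡28), b=29^-2·(≡4) mod 29; (28|29)=+1, (4|29)=+1; (−1)^{0·-2·14}·(+1)^-2·(+1)^0 = +1.
v=3: a=3^-2·(≡2), b=3^4·(≡1) mod 3; (2|3)=-1, (1|3)=+1; (−1)^{-2·4·1}·(-1)^4·(+1)^-2 = +1.
v=7: a=7^1·(≡4), b=7^6·(≡4) mod 7; (4|7)=+1, (4|7)=+1; (−1)^{1·6·3}·(+1)^6·(+1)^1 = +1.
v=31: a=31^0·(≡9), b=31^2·(≡14) mod 31; (9|31)=+1, (14|31)=+1; (−1)^{0·2·15}·(+1)^2·(+1)^0 = +1.
v=2: v_2(a)=3, v_2(b)=13; units ≡ 5, 1 (mod 8); ε·ε+αω+βω = 0·0+3·0+13·1 ≡ 1  ⇒  (a,b)_2 = -1.
v=5: a=5^1·(≡2), b=5^1·(≡3) mod 5; (2|5)=-1, (3|5)=-1; (−1)^{1·1·2}·(-1)^1·(-1)^1 = +1.
v=∞: 10010 > 0 and -110 < 0  ⇒  (a,b)_∞ = +1.
v=13: a=13^1·(≡10), b=13^2·(≡5) mod 13; (10|13)=+1, (5|13)=-1; (−1)^{1·2·6}·(+1)^2·(-1)^1 = -1.
v=11: a=11^1·(≡6), b=11^3·(≡9) mod 11; (6|11)=-1, (9|11)=+1; (−1)^{1·3·5}·(-1)^3·(+1)^1 = +1.
|Ram(10010, -110)| = 2, even; anisotropic at {2, 13}.

[2, 13]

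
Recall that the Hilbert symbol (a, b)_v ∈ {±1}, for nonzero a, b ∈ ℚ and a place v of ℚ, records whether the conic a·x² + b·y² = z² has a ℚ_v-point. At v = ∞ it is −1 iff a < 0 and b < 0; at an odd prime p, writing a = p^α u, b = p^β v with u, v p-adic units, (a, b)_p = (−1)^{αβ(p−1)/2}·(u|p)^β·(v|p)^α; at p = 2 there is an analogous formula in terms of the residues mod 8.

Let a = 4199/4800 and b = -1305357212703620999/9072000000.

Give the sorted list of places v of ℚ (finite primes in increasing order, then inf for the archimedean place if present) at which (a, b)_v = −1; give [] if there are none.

[13, 19]

Mod squares: a ≡ 12597, b ≡ -29393. Check v ∈ {∞, 2, 3, 5, 7, 13, 17, 19}.
v=2: v_2(a)=-6, v_2(b)=-10; units ≡ 5, 7 (mod 8); ε·ε+αω+βω = 0·1+-6·0+-10·1 ≡ 0  ⇒  (a,b)_2 = +1.
v=5: a=5^-2·(≡2), b=5^-6·(≡2) mod 5; (2|5)=-1, (2|5)=-1; (−1)^{-2·-6·2}·(-1)^-6·(-1)^-2 = +1.
v=7: a=7^0·(≡4), b=7^-1·(≡1) mod 7; (4|7)=+1, (1|7)=+1; (−1)^{0·-1·3}·(+1)^-1·(+1)^0 = +1.
v=17: a=17^1·(≡10), b=17^5·(≡14) mod 17; (10|17)=-1, (14|17)=-1; (−1)^{1·5·8}·(-1)^5·(-1)^1 = +1.
v=3: a=3^-1·(≡2), b=3^-4·(≡1) mod 3; (2|3)=-1, (1|3)=+1; (−1)^{-1·-4·1}·(-1)^-4·(+1)^-1 = +1.
v=13: a=13^1·(≡8), b=13^5·(≡10) mod 13; (8|13)=-1, (10|13)=+1; (−1)^{1·5·6}·(-1)^5·(+1)^1 = -1.
v=∞: 12597 > 0 and -29393 < 0  ⇒  (a,b)_∞ = +1.
v=19: a=19^1·(≡1), b=19^5·(≡17) mod 19; (1|19)=+1, (17|19)=+1; (−1)^{1·5·9}·(+1)^5·(+1)^1 = -1.
(12597, -29393 / ℚ) ramifies at {13, 19}: a division algebra.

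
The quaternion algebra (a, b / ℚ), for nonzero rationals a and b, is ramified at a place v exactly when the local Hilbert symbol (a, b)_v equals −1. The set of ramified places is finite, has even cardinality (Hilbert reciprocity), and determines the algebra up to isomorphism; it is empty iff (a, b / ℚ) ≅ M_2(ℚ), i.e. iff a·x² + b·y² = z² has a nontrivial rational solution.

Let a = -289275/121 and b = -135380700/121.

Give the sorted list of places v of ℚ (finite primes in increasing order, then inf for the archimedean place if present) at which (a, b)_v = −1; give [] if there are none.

(a, b) ≡ (-11571, -150423) mod (ℚ^×)²; places V = {2, 3, 5, 7, 11, 13, 19, 29, ∞}.
(a,b)_29: α=1, u≡6; β=1, v≡24 (mod 29); (6|29)=+1, (24|29)=+1; sign (−1)^0·+1^1·+1^1 = +1.
(a,b)_3: α=1, u≡1; β=3, v≡1 (mod 3); (1|3)=+1, (1|3)=+1; sign (−1)^1·+1^3·+1^1 = -1.
(a,b)_19: α=1, u≡10; β=1, v≡6 (mod 19); (10|19)=-1, (6|19)=+1; sign (−1)^1·-1^1·+1^1 = +1.
(a,b)_2: α=0, β=2; u≡5, v≡1 (mod 8); ε(u)ε(v)=0·0, αω(v)=0·0, βω(u)=2·1; sum ≡ 0  ⇒  +1.
(a,b)_7: α=1, u≡5; β=1, v≡2 (mod 7); (5|7)=-1, (2|7)=+1; sign (−1)^1·-1^1·+1^1 = +1.
(a,b)_13: α=0, u≡10; β=1, v≡9 (mod 13); (10|13)=+1, (9|13)=+1; sign (−1)^0·+1^1·+1^0 = +1.
(a,b)_5: α=2, u≡4; β=2, v≡2 (mod 5); (4|5)=+1, (2|5)=-1; sign (−1)^0·+1^2·-1^2 = +1.
(a,b)_∞: sgn(-11571)=−, sgn(-150423)=−, so -1.
(a,b)_11: α=-2, u≡3; β=-2, v≡7 (mod 11); (3|11)=+1, (7|11)=-1; sign (−1)^0·+1^-2·-1^-2 = +1.
(-11571, -150423 / ℚ) ramifies at {3, ∞}: a division algebra.

[3, inf]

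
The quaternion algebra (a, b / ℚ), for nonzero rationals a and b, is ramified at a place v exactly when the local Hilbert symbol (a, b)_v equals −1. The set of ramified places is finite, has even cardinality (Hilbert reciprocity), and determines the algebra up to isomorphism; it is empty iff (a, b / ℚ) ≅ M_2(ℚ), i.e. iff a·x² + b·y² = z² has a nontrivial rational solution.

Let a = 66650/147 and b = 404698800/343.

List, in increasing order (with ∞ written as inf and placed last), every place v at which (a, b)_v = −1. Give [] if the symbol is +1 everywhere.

(a, b) ≡ (7998, 7082229) mod (ℚ^×)²; places V = {2, 3, 5, 7, 11, 23, 31, 43, ∞}.
(a,b)_3: α=-1, u≡2; β=1, v≡1 (mod 3); (2|3)=-1, (1|3)=+1; sign (−1)^1·-1^1·+1^-1 = +1.
(a,b)_7: α=-2, u≡1; β=-3, v≡2 (mod 7); (1|7)=+1, (2|7)=+1; sign (−1)^0·+1^-3·+1^-2 = +1.
(a,b)_11: α=0, u≡3; β=1, v≡1 (mod 11); (3|11)=+1, (1|11)=+1; sign (−1)^0·+1^1·+1^0 = +1.
(a,b)_∞: sgn(7998)=+, sgn(7082229)=+, so +1.
(a,b)_43: α=1, u≡24; β=1, v≡25 (mod 43); (24|43)=+1, (25|43)=+1; sign (−1)^1·+1^1·+1^1 = -1.
(a,b)_23: α=0, u≡20; β=1, v≡22 (mod 23); (20|23)=-1, (22|23)=-1; sign (−1)^0·-1^1·-1^0 = -1.
(a,b)_2: α=1, β=4; u≡7, v≡5 (mod 8); ε(u)ε(v)=1·0, αω(v)=1·1, βω(u)=4·0; sum ≡ 1  ⇒  -1.
(a,b)_5: α=2, u≡3; β=2, v≡4 (mod 5); (3|5)=-1, (4|5)=+1; sign (−1)^0·-1^2·+1^2 = +1.
(a,b)_31: α=1, u≡18; β=1, v≡9 (mod 31); (18|31)=+1, (9|31)=+1; sign (−1)^1·+1^1·+1^1 = -1.
(7998, 7082229 / ℚ) ramifies at {2, 23, 31, 43}: a division algebra.

[2, 23, 31, 43]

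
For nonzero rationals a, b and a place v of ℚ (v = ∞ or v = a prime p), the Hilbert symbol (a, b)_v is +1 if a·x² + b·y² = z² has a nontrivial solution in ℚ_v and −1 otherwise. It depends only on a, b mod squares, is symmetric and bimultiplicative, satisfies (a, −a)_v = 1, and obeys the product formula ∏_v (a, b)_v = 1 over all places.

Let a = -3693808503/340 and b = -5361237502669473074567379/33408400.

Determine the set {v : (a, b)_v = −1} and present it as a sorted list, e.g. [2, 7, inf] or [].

(a, b) ≡ (-5883955, -11) mod (ℚ^×)²; places V = {2, 3, 5, 7, 11, 17, 29, 31, ∞}.
(a,b)_2: α=-2, β=-4; u≡5, v≡5 (mod 8); ε(u)ε(v)=0·0, αω(v)=-2·1, βω(u)=-4·1; sum ≡ 0  ⇒  +1.
(a,b)_11: α=3, u≡1; β=7, v≡6 (mod 11); (1|11)=+1, (6|11)=-1; sign (−1)^1·+1^7·-1^3 = +1.
(a,b)_17: α=-1, u≡5; β=-4, v≡5 (mod 17); (5|17)=-1, (5|17)=-1; sign (−1)^0·-1^-4·-1^-1 = -1.
(a,b)_29: α=1, u≡12; β=2, v≡19 (mod 29); (12|29)=-1, (19|29)=-1; sign (−1)^0·-1^2·-1^1 = -1.
(a,b)_7: α=3, u≡2; β=8, v≡6 (mod 7); (2|7)=+1, (6|7)=-1; sign (−1)^0·+1^8·-1^3 = -1.
(a,b)_∞: sgn(-5883955)=−, sgn(-11)=−, so -1.
(a,b)_3: α=2, u≡2; β=10, v≡1 (mod 3); (2|3)=-1, (1|3)=+1; sign (−1)^0·-1^10·+1^2 = +1.
(a,b)_31: α=1, u≡10; β=2, v≡2 (mod 31); (10|31)=+1, (2|31)=+1; sign (−1)^0·+1^2·+1^1 = +1.
(a,b)_5: α=-1, u≡4; β=-2, v≡1 (mod 5); (4|5)=+1, (1|5)=+1; sign (−1)^0·+1^-2·+1^-1 = +1.
(-5883955, -11 / ℚ) ramifies at {7, 17, 29, ∞}: a division algebra.

[7, 17, 29, inf]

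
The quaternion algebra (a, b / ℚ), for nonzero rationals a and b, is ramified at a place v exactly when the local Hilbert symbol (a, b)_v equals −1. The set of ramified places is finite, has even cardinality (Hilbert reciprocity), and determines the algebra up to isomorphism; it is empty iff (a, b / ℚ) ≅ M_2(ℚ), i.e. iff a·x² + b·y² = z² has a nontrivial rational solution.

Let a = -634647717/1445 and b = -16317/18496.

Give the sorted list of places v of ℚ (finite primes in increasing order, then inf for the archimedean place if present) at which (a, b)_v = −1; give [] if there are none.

Mod squares: a ≡ -4352865, b ≡ -37. Check v ∈ {∞, 2, 3, 5, 7, 11, 17, 23, 31, 37}.
v=∞: -4352865 < 0 and -37 < 0  ⇒  (a,b)_∞ = -1.
v=37: a=37^1·(≡2), b=37^1·(≡27) mod 37; (2|37)=-1, (27|37)=+1; (−1)^{1·1·18}·(-1)^1·(+1)^1 = -1.
v=23: a=23^1·(≡18), b=23^0·(≡9) mod 23; (18|23)=+1, (9|23)=+1; (−1)^{1·0·11}·(+1)^0·(+1)^1 = +1.
v=17: a=17^-2·(≡8), b=17^-2·(≡12) mod 17; (8|17)=+1, (12|17)=-1; (−1)^{-2·-2·8}·(+1)^-2·(-1)^-2 = +1.
v=31: a=31^1·(≡27), b=31^0·(≡1) mod 31; (27|31)=-1, (1|31)=+1; (−1)^{1·0·15}·(-1)^0·(+1)^1 = +1.
v=5: a=5^-1·(≡2), b=5^0·(≡3) mod 5; (2|5)=-1, (3|5)=-1; (−1)^{-1·0·2}·(-1)^0·(-1)^-1 = -1.
v=3: a=3^7·(≡1), b=3^2·(≡2) mod 3; (1|3)=+1, (2|3)=-1; (−1)^{7·2·1}·(+1)^2·(-1)^7 = -1.
v=2: v_2(a)=0, v_2(b)=-6; units ≡ 7, 3 (mod 8); ε·ε+αω+βω = 1·1+0·1+-6·0 ≡ 1  ⇒  (a,b)_2 = -1.
v=11: a=11^1·(≡7), b=11^0·(≡8) mod 11; (7|11)=-1, (8|11)=-1; (−1)^{1·0·5}·(-1)^0·(-1)^1 = -1.
v=7: a=7^0·(≡1), b=7^2·(≡5) mod 7; (1|7)=+1, (5|7)=-1; (−1)^{0·2·3}·(+1)^2·(-1)^0 = +1.
|Ram(-4352865, -37)| = 6, even; anisotropic at {2, 3, 5, 11, 37, ∞}.

[2, 3, 5, 11, 37, inf]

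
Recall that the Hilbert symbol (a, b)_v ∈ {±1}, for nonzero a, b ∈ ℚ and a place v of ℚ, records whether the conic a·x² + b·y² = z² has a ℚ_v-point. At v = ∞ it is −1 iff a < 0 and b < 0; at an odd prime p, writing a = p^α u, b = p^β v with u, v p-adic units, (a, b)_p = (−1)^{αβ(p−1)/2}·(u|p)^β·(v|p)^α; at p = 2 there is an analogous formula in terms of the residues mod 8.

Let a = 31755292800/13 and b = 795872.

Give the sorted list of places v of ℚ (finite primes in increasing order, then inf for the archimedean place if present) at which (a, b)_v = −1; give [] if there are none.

Mod squares: a ≡ 14586, b ≡ 49742. Check v ∈ {∞, 2, 3, 5, 7, 11, 13, 17, 19}.
v=7: a=7^2·(≡3), b=7^1·(≡2) mod 7; (3|7)=-1, (2|7)=+1; (−1)^{2·1·3}·(-1)^1·(+1)^2 = -1.
v=3: a=3^1·(≡2), b=3^0·(≡2) mod 3; (2|3)=-1, (2|3)=-1; (−1)^{1·0·1}·(-1)^0·(-1)^1 = -1.
v=17: a=17^1·(≡9), b=17^1·(≡15) mod 17; (9|17)=+1, (15|17)=+1; (−1)^{1·1·8}·(+1)^1·(+1)^1 = +1.
v=5: a=5^2·(≡4), b=5^0·(≡2) mod 5; (4|5)=+1, (2|5)=-1; (−1)^{2·0·2}·(+1)^0·(-1)^2 = +1.
v=∞: 14586 > 0 and 49742 > 0  ⇒  (a,b)_∞ = +1.
v=13: a=13^-1·(≡10), b=13^0·(≡12) mod 13; (10|13)=+1, (12|13)=+1; (−1)^{-1·0·6}·(+1)^0·(+1)^-1 = +1.
v=2: v_2(a)=7, v_2(b)=5; units ≡ 5, 7 (mod 8); ε·ε+αω+βω = 0·1+7·0+5·1 ≡ 1  ⇒  (a,b)_2 = -1.
v=11: a=11^1·(≡2), b=11^1·(≡5) mod 11; (2|11)=-1, (5|11)=+1; (−1)^{1·1·5}·(-1)^1·(+1)^1 = +1.
v=19: a=19^2·(≡18), b=19^1·(≡12) mod 19; (18|19)=-1, (12|19)=-1; (−1)^{2·1·9}·(-1)^1·(-1)^2 = -1.
|Ram(14586, 49742)| = 4, even; anisotropic at {2, 3, 7, 19}.

[2, 3, 7, 19]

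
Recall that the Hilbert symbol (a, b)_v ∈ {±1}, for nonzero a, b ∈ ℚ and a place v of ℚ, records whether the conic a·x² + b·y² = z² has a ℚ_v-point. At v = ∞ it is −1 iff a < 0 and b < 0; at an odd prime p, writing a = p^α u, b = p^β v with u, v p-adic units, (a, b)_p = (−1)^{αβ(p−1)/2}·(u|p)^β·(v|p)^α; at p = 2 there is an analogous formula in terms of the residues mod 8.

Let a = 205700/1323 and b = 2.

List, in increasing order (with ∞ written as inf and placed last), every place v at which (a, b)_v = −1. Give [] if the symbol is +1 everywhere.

[2, 3]

Mod squares: a ≡ 51, b ≡ 2. Check v ∈ {∞, 2, 3, 5, 7, 11, 17}.
v=5: a=5^2·(≡1), b=5^0·(≡2) mod 5; (1|5)=+1, (2|5)=-1; (−1)^{2·0·2}·(+1)^0·(-1)^2 = +1.
v=7: a=7^-2·(≡2), b=7^0·(≡2) mod 7; (2|7)=+1, (2|7)=+1; (−1)^{-2·0·3}·(+1)^0·(+1)^-2 = +1.
v=2: v_2(a)=2, v_2(b)=1; units ≡ 3, 1 (mod 8); ε·ε+αω+βω = 1·0+2·0+1·1 ≡ 1  ⇒  (a,b)_2 = -1.
v=11: a=11^2·(≡2), b=11^0·(≡2) mod 11; (2|11)=-1, (2|11)=-1; (−1)^{2·0·5}·(-1)^0·(-1)^2 = +1.
v=3: a=3^-3·(≡2), b=3^0·(≡2) mod 3; (2|3)=-1, (2|3)=-1; (−1)^{-3·0·1}·(-1)^0·(-1)^-3 = -1.
v=∞: 51 > 0 and 2 > 0  ⇒  (a,b)_∞ = +1.
v=17: a=17^1·(≡7), b=17^0·(≡2) mod 17; (7|17)=-1, (2|17)=+1; (−1)^{1·0·8}·(-1)^0·(+1)^1 = +1.
|Ram(51, 2)| = 2, even; anisotropic at {2, 3}.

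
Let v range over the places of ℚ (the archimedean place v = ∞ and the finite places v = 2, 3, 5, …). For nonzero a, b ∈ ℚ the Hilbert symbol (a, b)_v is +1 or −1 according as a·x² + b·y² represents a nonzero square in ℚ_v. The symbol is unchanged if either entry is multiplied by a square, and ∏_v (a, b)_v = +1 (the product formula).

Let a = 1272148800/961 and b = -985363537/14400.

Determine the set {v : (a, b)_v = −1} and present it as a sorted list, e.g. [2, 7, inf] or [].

[3, 13, 17, 37]

Mod squares: a ≡ 795093, b ≡ -697. Check v ∈ {∞, 2, 3, 5, 13, 17, 19, 29, 31, 37, 41}.
v=5: a=5^2·(≡2), b=5^-2·(≡3) mod 5; (2|5)=-1, (3|5)=-1; (−1)^{2·-2·2}·(-1)^-2·(-1)^2 = +1.
v=2: v_2(a)=6, v_2(b)=-6; units ≡ 5, 7 (mod 8); ε·ε+αω+βω = 0·1+6·0+-6·1 ≡ 0  ⇒  (a,b)_2 = +1.
v=29: a=29^1·(≡15), b=29^2·(≡20) mod 29; (15|29)=-1, (20|29)=+1; (−1)^{1·2·14}·(-1)^2·(+1)^1 = +1.
v=41: a=41^0·(≡8), b=41^3·(≡15) mod 41; (8|41)=+1, (15|41)=-1; (−1)^{0·3·20}·(+1)^3·(-1)^0 = +1.
v=31: a=31^-2·(≡2), b=31^0·(≡28) mod 31; (2|31)=+1, (28|31)=+1; (−1)^{-2·0·15}·(+1)^0·(+1)^-2 = +1.
v=17: a=17^0·(≡12), b=17^1·(≡10) mod 17; (12|17)=-1, (10|17)=-1; (−1)^{0·1·8}·(-1)^1·(-1)^0 = -1.
v=3: a=3^1·(≡2), b=3^-2·(≡2) mod 3; (2|3)=-1, (2|3)=-1; (−1)^{1·-2·1}·(-1)^-2·(-1)^1 = -1.
v=13: a=13^1·(≡4), b=13^0·(≡7) mod 13; (4|13)=+1, (7|13)=-1; (−1)^{1·0·6}·(+1)^0·(-1)^1 = -1.
v=∞: 795093 > 0 and -697 < 0  ⇒  (a,b)_∞ = +1.
v=19: a=19^1·(≡5), b=19^0·(≡17) mod 19; (5|19)=+1, (17|19)=+1; (−1)^{1·0·9}·(+1)^0·(+1)^1 = +1.
v=37: a=37^1·(≡35), b=37^0·(≡32) mod 37; (35|37)=-1, (32|37)=-1; (−1)^{1·0·18}·(-1)^0·(-1)^1 = -1.
|Ram(795093, -697)| = 4, even; anisotropic at {3, 13, 17, 37}.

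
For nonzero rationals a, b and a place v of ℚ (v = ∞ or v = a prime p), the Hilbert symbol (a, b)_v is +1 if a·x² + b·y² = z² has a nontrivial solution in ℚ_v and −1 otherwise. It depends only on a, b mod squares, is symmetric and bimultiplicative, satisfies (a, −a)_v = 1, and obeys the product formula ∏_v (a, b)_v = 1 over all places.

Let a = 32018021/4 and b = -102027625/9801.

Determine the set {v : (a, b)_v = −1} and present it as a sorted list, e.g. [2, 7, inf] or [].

[7, 17]

(a, b) ≡ (2261, -11305) mod (ℚ^×)²; places V = {2, 3, 5, 7, 11, 17, 19, ∞}.
(a,b)_7: α=3, u≡4; β=1, v≡4 (mod 7); (4|7)=+1, (4|7)=+1; sign (−1)^1·+1^1·+1^3 = -1.
(a,b)_3: α=0, u≡2; β=-4, v≡2 (mod 3); (2|3)=-1, (2|3)=-1; sign (−1)^0·-1^-4·-1^0 = +1.
(a,b)_2: α=-2, β=0; u≡5, v≡7 (mod 8); ε(u)ε(v)=0·1, αω(v)=-2·0, βω(u)=0·1; sum ≡ 0  ⇒  +1.
(a,b)_11: α=0, u≡6; β=-2, v≡1 (mod 11); (6|11)=-1, (1|11)=+1; sign (−1)^0·-1^-2·+1^0 = +1.
(a,b)_5: α=0, u≡4; β=3, v≡4 (mod 5); (4|5)=+1, (4|5)=+1; sign (−1)^0·+1^3·+1^0 = +1.
(a,b)_∞: sgn(2261)=+, sgn(-11305)=−, so +1.
(a,b)_17: α=3, u≡10; β=1, v≡8 (mod 17); (10|17)=-1, (8|17)=+1; sign (−1)^0·-1^1·+1^3 = -1.
(a,b)_19: α=1, u≡17; β=3, v≡12 (mod 19); (17|19)=+1, (12|19)=-1; sign (−1)^1·+1^3·-1^1 = +1.
Ram(2261, -11305) = {7, 17}; no ℚ_7-point on the conic.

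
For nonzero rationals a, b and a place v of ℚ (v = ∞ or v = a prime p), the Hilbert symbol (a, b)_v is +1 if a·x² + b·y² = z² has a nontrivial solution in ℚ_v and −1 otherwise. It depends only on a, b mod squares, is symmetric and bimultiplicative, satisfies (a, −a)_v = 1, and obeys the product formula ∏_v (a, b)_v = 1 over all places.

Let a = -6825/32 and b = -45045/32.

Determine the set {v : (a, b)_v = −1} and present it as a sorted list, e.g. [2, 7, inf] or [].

[7, inf]

(a, b) ≡ (-546, -10010) mod (ℚ^×)²; places V = {2, 3, 5, 7, 11, 13, ∞}.
(a,b)_7: α=1, u≡3; β=1, v≡3 (mod 7); (3|7)=-1, (3|7)=-1; sign (−1)^1·-1^1·-1^1 = -1.
(a,b)_∞: sgn(-546)=−, sgn(-10010)=−, so -1.
(a,b)_13: α=1, u≡10; β=1, v≡1 (mod 13); (10|13)=+1, (1|13)=+1; sign (−1)^0·+1^1·+1^1 = +1.
(a,b)_2: α=-5, β=-5; u≡7, v≡3 (mod 8); ε(u)ε(v)=1·1, αω(v)=-5·1, βω(u)=-5·0; sum ≡ 0  ⇒  +1.
(a,b)_3: α=1, u≡1; β=2, v≡1 (mod 3); (1|3)=+1, (1|3)=+1; sign (−1)^0·+1^2·+1^1 = +1.
(a,b)_5: α=2, u≡1; β=1, v≡3 (mod 5); (1|5)=+1, (3|5)=-1; sign (−1)^0·+1^1·-1^2 = +1.
(a,b)_11: α=0, u≡5; β=1, v≡3 (mod 11); (5|11)=+1, (3|11)=+1; sign (−1)^0·+1^1·+1^0 = +1.
|Ram(-546, -10010)| = 2, even; anisotropic at {7, ∞}.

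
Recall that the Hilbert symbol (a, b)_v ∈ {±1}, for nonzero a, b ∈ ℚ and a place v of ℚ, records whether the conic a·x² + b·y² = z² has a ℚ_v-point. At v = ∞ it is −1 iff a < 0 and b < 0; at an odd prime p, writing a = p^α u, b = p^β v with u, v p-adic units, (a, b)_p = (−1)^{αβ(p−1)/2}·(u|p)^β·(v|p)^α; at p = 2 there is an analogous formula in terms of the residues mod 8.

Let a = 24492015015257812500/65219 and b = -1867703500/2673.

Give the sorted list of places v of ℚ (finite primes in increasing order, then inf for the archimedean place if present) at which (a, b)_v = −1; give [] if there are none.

[3, 5]

(a, b) ≡ (39215, -3795) mod (ℚ^×)²; places V = {2, 3, 5, 7, 11, 13, 23, 31, ∞}.
(a,b)_11: α=-3, u≡1; β=-1, v≡8 (mod 11); (1|11)=+1, (8|11)=-1; sign (−1)^1·+1^-1·-1^-3 = +1.
(a,b)_2: α=2, β=2; u≡7, v≡5 (mod 8); ε(u)ε(v)=1·0, αω(v)=2·1, βω(u)=2·0; sum ≡ 0  ⇒  +1.
(a,b)_31: α=5, u≡16; β=2, v≡2 (mod 31); (16|31)=+1, (2|31)=+1; sign (−1)^0·+1^2·+1^5 = +1.
(a,b)_∞: sgn(39215)=+, sgn(-3795)=−, so +1.
(a,b)_3: α=2, u≡2; β=-5, v≡1 (mod 3); (2|3)=-1, (1|3)=+1; sign (−1)^0·-1^-5·+1^2 = -1.
(a,b)_5: α=9, u≡3; β=3, v≡4 (mod 5); (3|5)=-1, (4|5)=+1; sign (−1)^0·-1^3·+1^9 = -1.
(a,b)_13: α=0, u≡8; β=2, v≡1 (mod 13); (8|13)=-1, (1|13)=+1; sign (−1)^0·-1^2·+1^0 = +1.
(a,b)_23: α=3, u≡9; β=1, v≡21 (mod 23); (9|23)=+1, (21|23)=-1; sign (−1)^1·+1^1·-1^3 = +1.
(a,b)_7: α=-2, u≡2; β=0, v≡5 (mod 7); (2|7)=+1, (5|7)=-1; sign (−1)^0·+1^0·-1^-2 = +1.
(39215, -3795 / ℚ) ramifies at {3, 5}: a division algebra.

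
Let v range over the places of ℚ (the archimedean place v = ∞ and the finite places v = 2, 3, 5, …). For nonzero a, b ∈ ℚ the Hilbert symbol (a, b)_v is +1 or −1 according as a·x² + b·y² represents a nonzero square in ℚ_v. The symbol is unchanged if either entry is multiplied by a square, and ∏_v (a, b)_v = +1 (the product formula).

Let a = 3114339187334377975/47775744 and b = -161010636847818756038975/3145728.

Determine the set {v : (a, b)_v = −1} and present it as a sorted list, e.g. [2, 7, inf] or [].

(a, b) ≡ (31, -245157) mod (ℚ^×)²; places V = {2, 3, 5, 7, 11, 17, 19, 23, 31, 53, ∞}.
(a,b)_2: α=-16, β=-20; u≡7, v≡3 (mod 8); ε(u)ε(v)=1·1, αω(v)=-16·1, βω(u)=-20·0; sum ≡ 1  ⇒  -1.
(a,b)_5: α=2, u≡1; β=2, v≡2 (mod 5); (1|5)=+1, (2|5)=-1; sign (−1)^0·+1^2·-1^2 = +1.
(a,b)_31: α=1, u≡5; β=2, v≡29 (mod 31); (5|31)=+1, (29|31)=-1; sign (−1)^0·+1^2·-1^1 = -1.
(a,b)_∞: sgn(31)=+, sgn(-245157)=−, so +1.
(a,b)_3: α=-6, u≡1; β=-1, v≡1 (mod 3); (1|3)=+1, (1|3)=+1; sign (−1)^0·+1^-1·+1^-6 = +1.
(a,b)_17: α=2, u≡11; β=3, v≡10 (mod 17); (11|17)=-1, (10|17)=-1; sign (−1)^0·-1^3·-1^2 = -1.
(a,b)_23: α=4, u≡1; β=5, v≡3 (mod 23); (1|23)=+1, (3|23)=+1; sign (−1)^0·+1^5·+1^4 = +1.
(a,b)_7: α=2, u≡3; β=0, v≡2 (mod 7); (3|7)=-1, (2|7)=+1; sign (−1)^0·-1^0·+1^2 = +1.
(a,b)_19: α=2, u≡12; β=3, v≡16 (mod 19); (12|19)=-1, (16|19)=+1; sign (−1)^0·-1^3·+1^2 = -1.
(a,b)_11: α=0, u≡1; β=1, v≡10 (mod 11); (1|11)=+1, (10|11)=-1; sign (−1)^0·+1^1·-1^0 = +1.
(a,b)_53: α=2, u≡51; β=2, v≡33 (mod 53); (51|53)=-1, (33|53)=-1; sign (−1)^0·-1^2·-1^2 = +1.
(31, -245157 / ℚ) ramifies at {2, 17, 19, 31}: a division algebra.

[2, 17, 19, 31]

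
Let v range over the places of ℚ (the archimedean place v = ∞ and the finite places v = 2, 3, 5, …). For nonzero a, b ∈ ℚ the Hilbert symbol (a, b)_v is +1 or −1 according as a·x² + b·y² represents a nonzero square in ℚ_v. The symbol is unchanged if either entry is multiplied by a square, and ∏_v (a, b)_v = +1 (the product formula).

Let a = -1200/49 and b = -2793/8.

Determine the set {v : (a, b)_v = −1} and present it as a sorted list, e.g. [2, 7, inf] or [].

Mod squares: a ≡ -3, b ≡ -114. Check v ∈ {∞, 2, 3, 5, 7, 19}.
v=3: a=3^1·(≡2), b=3^1·(≡1) mod 3; (2|3)=-1, (1|3)=+1; (−1)^{1·1·1}·(-1)^1·(+1)^1 = +1.
v=19: a=19^0·(≡17), b=19^1·(≡3) mod 19; (17|19)=+1, (3|19)=-1; (−1)^{0·1·9}·(+1)^1·(-1)^0 = +1.
v=5: a=5^2·(≡3), b=5^0·(≡4) mod 5; (3|5)=-1, (4|5)=+1; (−1)^{2·0·2}·(-1)^0·(+1)^2 = +1.
v=2: v_2(a)=4, v_2(b)=-3; units ≡ 5, 7 (mod 8); ε·ε+αω+βω = 0·1+4·0+-3·1 ≡ 1  ⇒  (a,b)_2 = -1.
v=∞: -3 < 0 and -114 < 0  ⇒  (a,b)_∞ = -1.
v=7: a=7^-2·(≡4), b=7^2·(≡6) mod 7; (4|7)=+1, (6|7)=-1; (−1)^{-2·2·3}·(+1)^2·(-1)^-2 = +1.
|Ram(-3, -114)| = 2, even; anisotropic at {2, ∞}.

[2, inf]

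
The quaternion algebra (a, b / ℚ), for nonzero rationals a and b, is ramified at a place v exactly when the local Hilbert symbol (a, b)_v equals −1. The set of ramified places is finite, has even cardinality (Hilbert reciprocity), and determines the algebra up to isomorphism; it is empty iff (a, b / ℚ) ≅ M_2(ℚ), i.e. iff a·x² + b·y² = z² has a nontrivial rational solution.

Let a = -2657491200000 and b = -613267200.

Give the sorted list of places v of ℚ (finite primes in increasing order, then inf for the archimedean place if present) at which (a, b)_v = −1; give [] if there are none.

[3, 5, 13, inf]

Mod squares: a ≡ -2730, b ≡ -7. Check v ∈ {∞, 2, 3, 5, 7, 13}.
v=∞: -2730 < 0 and -7 < 0  ⇒  (a,b)_∞ = -1.
v=13: a=13^3·(≡2), b=13^2·(≡7) mod 13; (2|13)=-1, (7|13)=-1; (−1)^{3·2·6}·(-1)^2·(-1)^3 = -1.
v=3: a=3^3·(≡2), b=3^4·(≡2) mod 3; (2|3)=-1, (2|3)=-1; (−1)^{3·4·1}·(-1)^4·(-1)^3 = -1.
v=7: a=7^1·(≡2), b=7^1·(≡6) mod 7; (2|7)=+1, (6|7)=-1; (−1)^{1·1·3}·(+1)^1·(-1)^1 = +1.
v=2: v_2(a)=11, v_2(b)=8; units ≡ 3, 1 (mod 8); ε·ε+αω+βω = 1·0+11·0+8·1 ≡ 0  ⇒  (a,b)_2 = +1.
v=5: a=5^5·(≡1), b=5^2·(≡2) mod 5; (1|5)=+1, (2|5)=-1; (−1)^{5·2·2}·(+1)^2·(-1)^5 = -1.
Ram(-2730, -7) = {3, 5, 13, ∞}; no ℚ_3-point on the conic.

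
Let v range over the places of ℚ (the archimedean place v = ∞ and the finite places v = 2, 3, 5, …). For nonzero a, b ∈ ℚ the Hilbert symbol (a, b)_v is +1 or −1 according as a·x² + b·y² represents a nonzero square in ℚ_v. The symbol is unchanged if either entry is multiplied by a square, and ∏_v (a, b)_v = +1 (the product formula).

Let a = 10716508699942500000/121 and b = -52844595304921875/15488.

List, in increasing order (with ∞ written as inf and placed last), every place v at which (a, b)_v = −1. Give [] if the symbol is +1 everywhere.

(a, b) ≡ (2730, -6630) mod (ℚ^×)²; places V = {2, 3, 5, 7, 11, 13, 17, ∞}.
(a,b)_13: α=3, u≡11; β=5, v≡3 (mod 13); (11|13)=-1, (3|13)=+1; sign (−1)^0·-1^5·+1^3 = -1.
(a,b)_7: α=3, u≡6; β=2, v≡6 (mod 7); (6|7)=-1, (6|7)=-1; sign (−1)^0·-1^2·-1^3 = -1.
(a,b)_3: α=9, u≡1; β=7, v≡1 (mod 3); (1|3)=+1, (1|3)=+1; sign (−1)^1·+1^7·+1^9 = -1.
(a,b)_2: α=5, β=-7; u≡5, v≡5 (mod 8); ε(u)ε(v)=0·0, αω(v)=5·1, βω(u)=-7·1; sum ≡ 0  ⇒  +1.
(a,b)_5: α=7, u≡4; β=7, v≡4 (mod 5); (4|5)=+1, (4|5)=+1; sign (−1)^0·+1^7·+1^7 = +1.
(a,b)_∞: sgn(2730)=+, sgn(-6630)=−, so +1.
(a,b)_11: α=-2, u≡7; β=-2, v≡1 (mod 11); (7|11)=-1, (1|11)=+1; sign (−1)^0·-1^-2·+1^-2 = +1.
(a,b)_17: α=2, u≡3; β=1, v≡4 (mod 17); (3|17)=-1, (4|17)=+1; sign (−1)^0·-1^1·+1^2 = -1.
Ram(2730, -6630) = {3, 7, 13, 17}; no ℚ_3-point on the conic.

[3, 7, 13, 17]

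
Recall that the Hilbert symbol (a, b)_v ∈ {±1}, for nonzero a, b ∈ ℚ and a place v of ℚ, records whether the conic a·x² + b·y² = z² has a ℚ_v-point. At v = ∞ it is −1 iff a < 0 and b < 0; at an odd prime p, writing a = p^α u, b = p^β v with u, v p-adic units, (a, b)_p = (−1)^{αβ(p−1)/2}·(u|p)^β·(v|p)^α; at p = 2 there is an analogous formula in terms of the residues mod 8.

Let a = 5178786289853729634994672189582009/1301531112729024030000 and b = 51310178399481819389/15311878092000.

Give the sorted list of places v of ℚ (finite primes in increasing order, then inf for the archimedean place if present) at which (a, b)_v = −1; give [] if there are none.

Mod squares: a ≡ 3, b ≡ 418470. Check v ∈ {∞, 2, 3, 5, 7, 11, 13, 17, 19, 23, 29, 31, 37}.
v=13: a=13^2·(≡12), b=13^1·(≡5) mod 13; (12|13)=+1, (5|13)=-1; (−1)^{2·1·6}·(+1)^1·(-1)^2 = +1.
v=7: a=7^-10·(≡6), b=7^-4·(≡6) mod 7; (6|7)=-1, (6|7)=-1; (−1)^{-10·-4·3}·(-1)^-4·(-1)^-10 = +1.
v=17: a=17^-2·(≡3), b=17^0·(≡2) mod 17; (3|17)=-1, (2|17)=+1; (−1)^{-2·0·8}·(-1)^0·(+1)^-2 = +1.
v=31: a=31^2·(≡15), b=31^2·(≡19) mod 31; (15|31)=-1, (19|31)=+1; (−1)^{2·2·15}·(-1)^2·(+1)^2 = +1.
v=∞: 3 > 0 and 418470 > 0  ⇒  (a,b)_∞ = +1.
v=3: a=3^-13·(≡1), b=3^-13·(≡2) mod 3; (1|3)=+1, (2|3)=-1; (−1)^{-13·-13·1}·(+1)^-13·(-1)^-13 = +1.
v=37: a=37^6·(≡26), b=37^3·(≡36) mod 37; (26|37)=+1, (36|37)=+1; (−1)^{6·3·18}·(+1)^3·(+1)^6 = +1.
v=5: a=5^-4·(≡3), b=5^-3·(≡4) mod 5; (3|5)=-1, (4|5)=+1; (−1)^{-4·-3·2}·(-1)^-3·(+1)^-4 = -1.
v=29: a=29^2·(≡14), b=29^1·(≡8) mod 29; (14|29)=-1, (8|29)=-1; (−1)^{2·1·14}·(-1)^1·(-1)^2 = -1.
v=23: a=23^2·(≡12), b=23^2·(≡16) mod 23; (12|23)=+1, (16|23)=+1; (−1)^{2·2·11}·(+1)^2·(+1)^2 = +1.
v=19: a=19^4·(≡2), b=19^2·(≡15) mod 19; (2|19)=-1, (15|19)=-1; (−1)^{4·2·9}·(-1)^2·(-1)^4 = +1.
v=11: a=11^8·(≡1), b=11^4·(≡8) mod 11; (1|11)=+1, (8|11)=-1; (−1)^{8·4·5}·(+1)^4·(-1)^8 = +1.
v=2: v_2(a)=-4, v_2(b)=-5; units ≡ 3, 3 (mod 8); ε·ε+αω+βω = 1·1+-4·1+-5·1 ≡ 0  ⇒  (a,b)_2 = +1.
(3, 418470 / ℚ) ramifies at {5, 29}: a division algebra.

[5, 29]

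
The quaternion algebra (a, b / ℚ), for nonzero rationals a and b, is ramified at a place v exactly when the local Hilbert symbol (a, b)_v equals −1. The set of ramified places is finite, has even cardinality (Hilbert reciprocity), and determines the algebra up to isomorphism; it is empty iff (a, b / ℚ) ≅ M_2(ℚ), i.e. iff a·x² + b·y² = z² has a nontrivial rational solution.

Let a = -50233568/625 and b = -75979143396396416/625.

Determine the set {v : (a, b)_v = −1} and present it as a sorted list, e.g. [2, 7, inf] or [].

[2, 7, 11, 29, 37, inf]

Mod squares: a ≡ -3139598, b ≡ -23606. Check v ∈ {∞, 2, 5, 7, 11, 19, 29, 37}.
v=19: a=19^1·(≡11), b=19^2·(≡11) mod 19; (11|19)=+1, (11|19)=+1; (−1)^{1·2·9}·(+1)^2·(+1)^1 = +1.
v=11: a=11^1·(≡8), b=11^3·(≡6) mod 11; (8|11)=-1, (6|11)=-1; (−1)^{1·3·5}·(-1)^3·(-1)^1 = -1.
v=7: a=7^1·(≡4), b=7^0·(≡3) mod 7; (4|7)=+1, (3|7)=-1; (−1)^{1·0·3}·(+1)^0·(-1)^1 = -1.
v=37: a=37^1·(≡15), b=37^3·(≡26) mod 37; (15|37)=-1, (26|37)=+1; (−1)^{1·3·18}·(-1)^3·(+1)^1 = -1.
v=29: a=29^1·(≡24), b=29^3·(≡12) mod 29; (24|29)=+1, (12|29)=-1; (−1)^{1·3·14}·(+1)^3·(-1)^1 = -1.
v=∞: -3139598 < 0 and -23606 < 0  ⇒  (a,b)_∞ = -1.
v=5: a=5^-4·(≡2), b=5^-4·(≡4) mod 5; (2|5)=-1, (4|5)=+1; (−1)^{-4·-4·2}·(-1)^-4·(+1)^-4 = +1.
v=2: v_2(a)=5, v_2(b)=7; units ≡ 1, 5 (mod 8); ε·ε+αω+βω = 0·0+5·1+7·0 ≡ 1  ⇒  (a,b)_2 = -1.
|Ram(-3139598, -23606)| = 6, even; anisotropic at {2, 7, 11, 29, 37, ∞}.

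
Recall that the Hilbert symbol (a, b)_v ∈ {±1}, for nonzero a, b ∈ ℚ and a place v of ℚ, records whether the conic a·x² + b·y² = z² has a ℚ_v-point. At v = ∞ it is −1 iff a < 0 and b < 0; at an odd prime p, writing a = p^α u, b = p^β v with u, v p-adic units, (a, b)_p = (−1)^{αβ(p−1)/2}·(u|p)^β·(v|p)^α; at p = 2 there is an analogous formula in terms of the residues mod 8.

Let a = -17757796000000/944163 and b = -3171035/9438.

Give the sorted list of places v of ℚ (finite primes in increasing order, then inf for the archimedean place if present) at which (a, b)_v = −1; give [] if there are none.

(a, b) ≡ (-3, -2730) mod (ℚ^×)²; places V = {2, 3, 5, 7, 11, 13, 17, 43, ∞}.
(a,b)_7: α=4, u≡1; β=3, v≡1 (mod 7); (1|7)=+1, (1|7)=+1; sign (−1)^0·+1^3·+1^4 = +1.
(a,b)_3: α=-3, u≡2; β=-1, v≡2 (mod 3); (2|3)=-1, (2|3)=-1; sign (−1)^1·-1^-1·-1^-3 = -1.
(a,b)_17: α=-2, u≡5; β=0, v≡3 (mod 17); (5|17)=-1, (3|17)=-1; sign (−1)^0·-1^0·-1^-2 = +1.
(a,b)_11: α=-2, u≡8; β=-2, v≡1 (mod 11); (8|11)=-1, (1|11)=+1; sign (−1)^0·-1^-2·+1^-2 = +1.
(a,b)_13: α=0, u≡4; β=-1, v≡5 (mod 13); (4|13)=+1, (5|13)=-1; sign (−1)^0·+1^-1·-1^0 = +1.
(a,b)_∞: sgn(-3)=−, sgn(-2730)=−, so -1.
(a,b)_2: α=8, β=-1; u≡5, v≡3 (mod 8); ε(u)ε(v)=0·1, αω(v)=8·1, βω(u)=-1·1; sum ≡ 1  ⇒  -1.
(a,b)_5: α=6, u≡2; β=1, v≡1 (mod 5); (2|5)=-1, (1|5)=+1; sign (−1)^0·-1^1·+1^6 = -1.
(a,b)_43: α=2, u≡10; β=2, v≡33 (mod 43); (10|43)=+1, (33|43)=-1; sign (−1)^0·+1^2·-1^2 = +1.
Ram(-3, -2730) = {2, 3, 5, ∞}; no ℚ_2-point on the conic.

[2, 3, 5, inf]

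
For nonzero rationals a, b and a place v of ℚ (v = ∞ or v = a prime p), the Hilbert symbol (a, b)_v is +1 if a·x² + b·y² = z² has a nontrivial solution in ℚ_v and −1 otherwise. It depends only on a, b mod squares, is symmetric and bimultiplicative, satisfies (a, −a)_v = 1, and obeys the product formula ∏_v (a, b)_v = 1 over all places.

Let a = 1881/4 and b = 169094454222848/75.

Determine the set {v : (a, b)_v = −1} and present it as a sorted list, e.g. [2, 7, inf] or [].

Mod squares: a ≡ 209, b ≡ 7854. Check v ∈ {∞, 2, 3, 5, 7, 11, 17, 19}.
v=17: a=17^0·(≡7), b=17^1·(≡10) mod 17; (7|17)=-1, (10|17)=-1; (−1)^{0·1·8}·(-1)^1·(-1)^0 = -1.
v=7: a=7^0·(≡3), b=7^1·(≡1) mod 7; (3|7)=-1, (1|7)=+1; (−1)^{0·1·3}·(-1)^1·(+1)^0 = -1.
v=∞: 209 > 0 and 7854 > 0  ⇒  (a,b)_∞ = +1.
v=2: v_2(a)=-2, v_2(b)=13; units ≡ 1, 7 (mod 8); ε·ε+αω+βω = 0·1+-2·0+13·0 ≡ 0  ⇒  (a,b)_2 = +1.
v=5: a=5^0·(≡4), b=5^-2·(≡1) mod 5; (4|5)=+1, (1|5)=+1; (−1)^{0·-2·2}·(+1)^-2·(+1)^0 = +1.
v=11: a=11^1·(≡7), b=11^3·(≡10) mod 11; (7|11)=-1, (10|11)=-1; (−1)^{1·3·5}·(-1)^3·(-1)^1 = -1.
v=3: a=3^2·(≡2), b=3^-1·(≡2) mod 3; (2|3)=-1, (2|3)=-1; (−1)^{2·-1·1}·(-1)^-1·(-1)^2 = -1.
v=19: a=19^1·(≡1), b=19^4·(≡4) mod 19; (1|19)=+1, (4|19)=+1; (−1)^{1·4·9}·(+1)^4·(+1)^1 = +1.
Ram(209, 7854) = {3, 7, 11, 17}; no ℚ_3-point on the conic.

[3, 7, 11, 17]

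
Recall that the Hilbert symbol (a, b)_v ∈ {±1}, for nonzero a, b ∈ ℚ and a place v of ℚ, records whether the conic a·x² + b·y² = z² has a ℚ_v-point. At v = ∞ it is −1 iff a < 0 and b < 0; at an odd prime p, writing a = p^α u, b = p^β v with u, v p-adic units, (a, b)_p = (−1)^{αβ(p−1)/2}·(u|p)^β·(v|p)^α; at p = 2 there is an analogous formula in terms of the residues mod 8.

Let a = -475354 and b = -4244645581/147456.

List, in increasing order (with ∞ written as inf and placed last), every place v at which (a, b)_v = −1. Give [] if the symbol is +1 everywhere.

[11, 17, 41, inf]

Mod squares: a ≡ -475354, b ≡ -13981. Check v ∈ {∞, 2, 3, 11, 17, 19, 29, 31, 41}.
v=41: a=41^1·(≡9), b=41^1·(≡19) mod 41; (9|41)=+1, (19|41)=-1; (−1)^{1·1·20}·(+1)^1·(-1)^1 = -1.
v=11: a=11^1·(≡5), b=11^1·(≡5) mod 11; (5|11)=+1, (5|11)=+1; (−1)^{1·1·5}·(+1)^1·(+1)^1 = -1.
v=2: v_2(a)=1, v_2(b)=-14; units ≡ 3, 3 (mod 8); ε·ε+αω+βω = 1·1+1·1+-14·1 ≡ 0  ⇒  (a,b)_2 = +1.
v=29: a=29^0·(≡14), b=29^2·(≡14) mod 29; (14|29)=-1, (14|29)=-1; (−1)^{0·2·14}·(-1)^2·(-1)^0 = +1.
v=19: a=19^0·(≡7), b=19^2·(≡14) mod 19; (7|19)=+1, (14|19)=-1; (−1)^{0·2·9}·(+1)^2·(-1)^0 = +1.
v=31: a=31^1·(≡11), b=31^1·(≡25) mod 31; (11|31)=-1, (25|31)=+1; (−1)^{1·1·15}·(-1)^1·(+1)^1 = +1.
v=∞: -475354 < 0 and -13981 < 0  ⇒  (a,b)_∞ = -1.
v=17: a=17^1·(≡3), b=17^0·(≡10) mod 17; (3|17)=-1, (10|17)=-1; (−1)^{1·0·8}·(-1)^0·(-1)^1 = -1.
v=3: a=3^0·(≡2), b=3^-2·(≡2) mod 3; (2|3)=-1, (2|3)=-1; (−1)^{0·-2·1}·(-1)^-2·(-1)^0 = +1.
|Ram(-475354, -13981)| = 4, even; anisotropic at {11, 17, 41, ∞}.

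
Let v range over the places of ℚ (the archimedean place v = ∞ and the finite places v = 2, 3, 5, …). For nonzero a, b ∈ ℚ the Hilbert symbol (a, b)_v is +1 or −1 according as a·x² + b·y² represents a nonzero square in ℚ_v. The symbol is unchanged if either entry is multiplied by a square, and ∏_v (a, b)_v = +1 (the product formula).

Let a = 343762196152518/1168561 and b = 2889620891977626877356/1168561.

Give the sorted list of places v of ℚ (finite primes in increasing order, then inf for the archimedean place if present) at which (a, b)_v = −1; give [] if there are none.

(a, b) ≡ (38, 10659) mod (ℚ^×)²; places V = {2, 3, 11, 13, 17, 19, 23, 41, 47, ∞}.
(a,b)_41: α=2, u≡26; β=4, v≡4 (mod 41); (26|41)=-1, (4|41)=+1; sign (−1)^0·-1^4·+1^2 = +1.
(a,b)_23: α=-2, u≡19; β=-2, v≡15 (mod 23); (19|23)=-1, (15|23)=-1; sign (−1)^0·-1^-2·-1^-2 = +1.
(a,b)_13: α=2, u≡12; β=2, v≡3 (mod 13); (12|13)=+1, (3|13)=+1; sign (−1)^0·+1^2·+1^2 = +1.
(a,b)_47: α=-2, u≡11; β=-2, v≡17 (mod 47); (11|47)=-1, (17|47)=+1; sign (−1)^0·-1^-2·+1^-2 = +1.
(a,b)_3: α=6, u≡2; β=3, v≡1 (mod 3); (2|3)=-1, (1|3)=+1; sign (−1)^0·-1^3·+1^6 = -1.
(a,b)_2: α=1, β=2; u≡3, v≡3 (mod 8); ε(u)ε(v)=1·1, αω(v)=1·1, βω(u)=2·1; sum ≡ 0  ⇒  +1.
(a,b)_11: α=2, u≡1; β=3, v≡3 (mod 11); (1|11)=+1, (3|11)=+1; sign (−1)^0·+1^3·+1^2 = +1.
(a,b)_∞: sgn(38)=+, sgn(10659)=+, so +1.
(a,b)_17: α=0, u≡13; β=1, v≡16 (mod 17); (13|17)=+1, (16|17)=+1; sign (−1)^0·+1^1·+1^0 = +1.
(a,b)_19: α=3, u≡15; β=5, v≡8 (mod 19); (15|19)=-1, (8|19)=-1; sign (−1)^1·-1^5·-1^3 = -1.
Ram(38, 10659) = {3, 19}; no ℚ_3-point on the conic.

[3, 19]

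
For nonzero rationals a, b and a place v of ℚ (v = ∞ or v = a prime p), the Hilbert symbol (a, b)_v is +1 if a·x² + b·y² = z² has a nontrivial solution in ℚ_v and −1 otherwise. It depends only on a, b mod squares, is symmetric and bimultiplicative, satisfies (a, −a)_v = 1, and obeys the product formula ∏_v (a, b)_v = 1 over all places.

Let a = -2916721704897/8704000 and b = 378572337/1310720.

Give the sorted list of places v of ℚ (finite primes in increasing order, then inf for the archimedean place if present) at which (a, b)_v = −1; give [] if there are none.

[5, 11]

(a, b) ≡ (-2805, 85) mod (ℚ^×)²; places V = {2, 3, 5, 7, 11, 13, 17, ∞}.
(a,b)_2: α=-12, β=-18; u≡3, v≡5 (mod 8); ε(u)ε(v)=1·0, αω(v)=-12·1, βω(u)=-18·1; sum ≡ 0  ⇒  +1.
(a,b)_∞: sgn(-2805)=−, sgn(85)=+, so +1.
(a,b)_3: α=7, u≡1; β=2, v≡1 (mod 3); (1|3)=+1, (1|3)=+1; sign (−1)^0·+1^2·+1^7 = +1.
(a,b)_5: α=-3, u≡4; β=-1, v≡3 (mod 5); (4|5)=+1, (3|5)=-1; sign (−1)^0·+1^-1·-1^-3 = -1.
(a,b)_13: α=2, u≡4; β=2, v≡7 (mod 13); (4|13)=+1, (7|13)=-1; sign (−1)^0·+1^2·-1^2 = +1.
(a,b)_7: α=2, u≡2; β=0, v≡2 (mod 7); (2|7)=+1, (2|7)=+1; sign (−1)^0·+1^0·+1^2 = +1.
(a,b)_17: α=-1, u≡14; β=1, v≡5 (mod 17); (14|17)=-1, (5|17)=-1; sign (−1)^0·-1^1·-1^-1 = +1.
(a,b)_11: α=5, u≡5; β=4, v≡10 (mod 11); (5|11)=+1, (10|11)=-1; sign (−1)^0·+1^4·-1^5 = -1.
(-2805, 85 / ℚ) ramifies at {5, 11}: a division algebra.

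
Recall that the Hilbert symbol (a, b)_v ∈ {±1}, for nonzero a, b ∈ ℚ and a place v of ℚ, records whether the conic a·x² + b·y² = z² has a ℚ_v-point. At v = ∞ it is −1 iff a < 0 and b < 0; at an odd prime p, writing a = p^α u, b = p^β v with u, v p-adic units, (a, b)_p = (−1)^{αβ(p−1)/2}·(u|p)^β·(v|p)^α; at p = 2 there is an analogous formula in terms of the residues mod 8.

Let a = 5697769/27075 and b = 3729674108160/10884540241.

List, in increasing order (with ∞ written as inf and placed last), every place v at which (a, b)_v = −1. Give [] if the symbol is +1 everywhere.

(a, b) ≡ (3, 1365) mod (ℚ^×)²; places V = {2, 3, 5, 7, 11, 13, 17, 19, 31, ∞}.
(a,b)_13: α=0, u≡10; β=1, v≡9 (mod 13); (10|13)=+1, (9|13)=+1; sign (−1)^0·+1^1·+1^0 = +1.
(a,b)_19: α=-2, u≡8; β=-4, v≡9 (mod 19); (8|19)=-1, (9|19)=+1; sign (−1)^0·-1^-4·+1^-2 = +1.
(a,b)_2: α=0, β=8; u≡3, v≡5 (mod 8); ε(u)ε(v)=1·0, αω(v)=0·1, βω(u)=8·1; sum ≡ 0  ⇒  +1.
(a,b)_∞: sgn(3)=+, sgn(1365)=+, so +1.
(a,b)_7: α=2, u≡3; β=1, v≡5 (mod 7); (3|7)=-1, (5|7)=-1; sign (−1)^0·-1^1·-1^2 = -1.
(a,b)_31: α=2, u≡11; β=0, v≡16 (mod 31); (11|31)=-1, (16|31)=+1; sign (−1)^0·-1^0·+1^2 = +1.
(a,b)_17: α=0, u≡6; β=-4, v≡6 (mod 17); (6|17)=-1, (6|17)=-1; sign (−1)^0·-1^-4·-1^0 = +1.
(a,b)_3: α=-1, u≡1; β=7, v≡2 (mod 3); (1|3)=+1, (2|3)=-1; sign (−1)^1·+1^7·-1^-1 = +1.
(a,b)_5: α=-2, u≡3; β=1, v≡2 (mod 5); (3|5)=-1, (2|5)=-1; sign (−1)^0·-1^1·-1^-2 = -1.
(a,b)_11: α=2, u≡5; β=4, v≡3 (mod 11); (5|11)=+1, (3|11)=+1; sign (−1)^0·+1^4·+1^2 = +1.
(3, 1365 / ℚ) ramifies at {5, 7}: a division algebra.

[5, 7]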